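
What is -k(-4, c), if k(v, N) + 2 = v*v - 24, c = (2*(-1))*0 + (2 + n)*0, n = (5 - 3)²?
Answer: 10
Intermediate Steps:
n = 4 (n = 2² = 4)
c = 0 (c = (2*(-1))*0 + (2 + 4)*0 = -2*0 + 6*0 = 0 + 0 = 0)
k(v, N) = -26 + v² (k(v, N) = -2 + (v*v - 24) = -2 + (v² - 24) = -2 + (-24 + v²) = -26 + v²)
-k(-4, c) = -(-26 + (-4)²) = -(-26 + 16) = -1*(-10) = 10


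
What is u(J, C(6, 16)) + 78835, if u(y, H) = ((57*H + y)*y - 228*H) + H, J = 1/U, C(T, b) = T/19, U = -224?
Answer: 75088457939/953344 ≈ 78763.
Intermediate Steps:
C(T, b) = T/19 (C(T, b) = T*(1/19) = T/19)
J = -1/224 (J = 1/(-224) = -1/224 ≈ -0.0044643)
u(y, H) = -227*H + y*(y + 57*H) (u(y, H) = ((y + 57*H)*y - 228*H) + H = (y*(y + 57*H) - 228*H) + H = (-228*H + y*(y + 57*H)) + H = -227*H + y*(y + 57*H))
u(J, C(6, 16)) + 78835 = ((-1/224)² - 227*6/19 + 57*((1/19)*6)*(-1/224)) + 78835 = (1/50176 - 227*6/19 + 57*(6/19)*(-1/224)) + 78835 = (1/50176 - 1362/19 - 9/112) + 78835 = -68416301/953344 + 78835 = 75088457939/953344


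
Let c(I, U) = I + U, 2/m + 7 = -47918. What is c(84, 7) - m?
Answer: 4361177/47925 ≈ 91.000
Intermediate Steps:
m = -2/47925 (m = 2/(-7 - 47918) = 2/(-47925) = 2*(-1/47925) = -2/47925 ≈ -4.1732e-5)
c(84, 7) - m = (84 + 7) - 1*(-2/47925) = 91 + 2/47925 = 4361177/47925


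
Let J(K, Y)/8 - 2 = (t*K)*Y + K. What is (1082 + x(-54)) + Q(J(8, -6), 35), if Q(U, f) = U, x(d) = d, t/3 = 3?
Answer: -2348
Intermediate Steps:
t = 9 (t = 3*3 = 9)
J(K, Y) = 16 + 8*K + 72*K*Y (J(K, Y) = 16 + 8*((9*K)*Y + K) = 16 + 8*(9*K*Y + K) = 16 + 8*(K + 9*K*Y) = 16 + (8*K + 72*K*Y) = 16 + 8*K + 72*K*Y)
(1082 + x(-54)) + Q(J(8, -6), 35) = (1082 - 54) + (16 + 8*8 + 72*8*(-6)) = 1028 + (16 + 64 - 3456) = 1028 - 3376 = -2348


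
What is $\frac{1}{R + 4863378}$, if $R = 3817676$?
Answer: $\frac{1}{8681054} \approx 1.1519 \cdot 10^{-7}$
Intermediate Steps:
$\frac{1}{R + 4863378} = \frac{1}{3817676 + 4863378} = \frac{1}{8681054}$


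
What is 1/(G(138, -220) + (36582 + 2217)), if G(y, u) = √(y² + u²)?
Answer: 38799/1505294957 - 2*√16861/1505294957 ≈ 2.5602e-5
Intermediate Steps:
G(y, u) = √(u² + y²)
1/(G(138, -220) + (36582 + 2217)) = 1/(√((-220)² + 138²) + (36582 + 2217)) = 1/(√(48400 + 19044) + 38799) = 1/(√67444 + 38799) = 1/(2*√16861 + 38799) = 1/(38799 + 2*√16861)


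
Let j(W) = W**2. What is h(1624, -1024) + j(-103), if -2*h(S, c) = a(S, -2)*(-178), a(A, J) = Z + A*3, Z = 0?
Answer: 444217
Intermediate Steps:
a(A, J) = 3*A (a(A, J) = 0 + A*3 = 0 + 3*A = 3*A)
h(S, c) = 267*S (h(S, c) = -3*S*(-178)/2 = -(-267)*S = 267*S)
h(1624, -1024) + j(-103) = 267*1624 + (-103)**2 = 433608 + 10609 = 444217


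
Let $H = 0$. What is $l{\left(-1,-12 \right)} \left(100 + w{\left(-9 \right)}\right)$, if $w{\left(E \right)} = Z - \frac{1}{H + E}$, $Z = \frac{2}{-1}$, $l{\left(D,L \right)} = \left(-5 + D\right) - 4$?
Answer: $- \frac{8830}{9} \approx -981.11$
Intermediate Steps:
$l{\left(D,L \right)} = -9 + D$
$Z = -2$ ($Z = 2 \left(-1\right) = -2$)
$w{\left(E \right)} = -2 - \frac{1}{E}$ ($w{\left(E \right)} = -2 - \frac{1}{0 + E} = -2 - \frac{1}{E}$)
$l{\left(-1,-12 \right)} \left(100 + w{\left(-9 \right)}\right) = \left(-9 - 1\right) \left(100 - \frac{17}{9}\right) = - 10 \left(100 - \frac{17}{9}\right) = \left(-10\right) \frac{883}{9} = - \frac{8830}{9}$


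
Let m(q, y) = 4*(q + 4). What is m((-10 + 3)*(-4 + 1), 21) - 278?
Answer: -178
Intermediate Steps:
m(q, y) = 16 + 4*q (m(q, y) = 4*(4 + q) = 16 + 4*q)
m((-10 + 3)*(-4 + 1), 21) - 278 = (16 + 4*((-10 + 3)*(-4 + 1))) - 278 = (16 + 4*(-7*(-3))) - 278 = (16 + 4*21) - 278 = (16 + 84) - 278 = 100 - 278 = -178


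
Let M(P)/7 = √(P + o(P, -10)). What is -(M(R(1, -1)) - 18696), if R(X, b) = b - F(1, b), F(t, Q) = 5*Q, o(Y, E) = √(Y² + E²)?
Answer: 18696 - 7*√(4 + 2*√29) ≈ 18669.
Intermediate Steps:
o(Y, E) = √(E² + Y²)
R(X, b) = -4*b (R(X, b) = b - 5*b = -4*b)
M(P) = 7*√(P + √(100 + P²)) (M(P) = 7*√(P + √((-10)² + P²)) = 7*√(P + √(100 + P²)))
-(M(R(1, -1)) - 18696) = -(7*√(-4*(-1) + √(100 + (-4*(-1))²)) - 18696) = -(7*√(4 + √(100 + 4²)) - 18696) = -(7*√(4 + √(100 + 16)) - 18696) = -(7*√(4 + √116) - 18696) = -(7*√(4 + 2*√29) - 18696) = -(-18696 + 7*√(4 + 2*√29)) = 18696 - 7*√(4 + 2*√29)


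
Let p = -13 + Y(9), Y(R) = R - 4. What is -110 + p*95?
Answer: -870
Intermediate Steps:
Y(R) = -4 + R
p = -8 (p = -13 + (-4 + 9) = -13 + 5 = -8)
-110 + p*95 = -110 - 8*95 = -110 - 760 = -870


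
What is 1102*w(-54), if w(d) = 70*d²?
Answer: 224940240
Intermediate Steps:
1102*w(-54) = 1102*(70*(-54)²) = 1102*(70*2916) = 1102*204120 = 224940240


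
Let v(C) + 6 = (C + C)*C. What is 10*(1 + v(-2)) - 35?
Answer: -5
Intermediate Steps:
v(C) = -6 + 2*C² (v(C) = -6 + (C + C)*C = -6 + (2*C)*C = -6 + 2*C²)
10*(1 + v(-2)) - 35 = 10*(1 + (-6 + 2*(-2)²)) - 35 = 10*(1 + (-6 + 2*4)) - 35 = 10*(1 + (-6 + 8)) - 35 = 10*(1 + 2) - 35 = 10*3 - 35 = 30 - 35 = -5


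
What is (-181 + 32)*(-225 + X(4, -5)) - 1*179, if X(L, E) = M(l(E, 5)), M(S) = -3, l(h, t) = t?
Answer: 33793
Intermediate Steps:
X(L, E) = -3
(-181 + 32)*(-225 + X(4, -5)) - 1*179 = (-181 + 32)*(-225 - 3) - 1*179 = -149*(-228) - 179 = 33972 - 179 = 33793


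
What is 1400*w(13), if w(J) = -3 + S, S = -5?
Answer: -11200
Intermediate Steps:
w(J) = -8 (w(J) = -3 - 5 = -8)
1400*w(13) = 1400*(-8) = -11200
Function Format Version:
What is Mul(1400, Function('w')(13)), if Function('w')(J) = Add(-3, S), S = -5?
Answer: -11200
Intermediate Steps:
Function('w')(J) = -8 (Function('w')(J) = Add(-3, -5) = -8)
Mul(1400, Function('w')(13)) = Mul(1400, -8) = -11200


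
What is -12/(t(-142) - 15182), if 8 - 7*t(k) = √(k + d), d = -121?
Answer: 8926344/11292463019 - 84*I*√263/11292463019 ≈ 0.00079047 - 1.2063e-7*I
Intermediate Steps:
t(k) = 8/7 - √(-121 + k)/7 (t(k) = 8/7 - √(k - 121)/7 = 8/7 - √(-121 + k)/7)
-12/(t(-142) - 15182) = -12/((8/7 - √(-121 - 142)/7) - 15182) = -12/((8/7 - I*√263/7) - 15182) = -12/(-106266/7 - I*√263/7)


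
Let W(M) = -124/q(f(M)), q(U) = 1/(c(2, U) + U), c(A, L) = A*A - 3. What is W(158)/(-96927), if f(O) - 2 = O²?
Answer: 3095908/96927 ≈ 31.941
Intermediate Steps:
f(O) = 2 + O²
c(A, L) = -3 + A² (c(A, L) = A² - 3 = -3 + A²)
q(U) = 1/(1 + U) (q(U) = 1/((-3 + 2²) + U) = 1/((-3 + 4) + U) = 1/(1 + U))
W(M) = -372 - 124*M² (W(M) = -(372 + 124*M²) = -124*(3 + M²) = -372 - 124*M²)
W(158)/(-96927) = (-372 - 124*158²)/(-96927) = (-372 - 124*24964)*(-1/96927) = (-372 - 3095536)*(-1/96927) = -3095908*(-1/96927) = 3095908/96927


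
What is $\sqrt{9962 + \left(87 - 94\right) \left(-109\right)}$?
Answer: $5 \sqrt{429} \approx 103.56$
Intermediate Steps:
$\sqrt{9962 + \left(87 - 94\right) \left(-109\right)} = \sqrt{9962 - -763} = \sqrt{9962 + 763} = \sqrt{10725} = 5 \sqrt{429}$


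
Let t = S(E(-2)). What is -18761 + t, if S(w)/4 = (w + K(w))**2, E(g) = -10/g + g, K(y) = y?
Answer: -18617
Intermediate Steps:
E(g) = g - 10/g
S(w) = 16*w**2 (S(w) = 4*(w + w)**2 = 4*(2*w)**2 = 4*(4*w**2) = 16*w**2)
t = 144 (t = 16*(-2 - 10/(-2))**2 = 16*(-2 - 10*(-1/2))**2 = 16*(-2 + 5)**2 = 16*3**2 = 16*9 = 144)
-18761 + t = -18761 + 144 = -18617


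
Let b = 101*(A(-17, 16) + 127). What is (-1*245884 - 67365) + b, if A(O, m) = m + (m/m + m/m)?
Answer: -298604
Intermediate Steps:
A(O, m) = 2 + m (A(O, m) = m + (1 + 1) = m + 2 = 2 + m)
b = 14645 (b = 101*((2 + 16) + 127) = 101*(18 + 127) = 101*145 = 14645)
(-1*245884 - 67365) + b = (-1*245884 - 67365) + 14645 = (-245884 - 67365) + 14645 = -313249 + 14645 = -298604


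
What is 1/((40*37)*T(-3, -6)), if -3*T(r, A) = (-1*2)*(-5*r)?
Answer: 1/14800 ≈ 6.7568e-5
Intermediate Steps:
T(r, A) = -10*r/3 (T(r, A) = -(-1*2)*(-5*r)/3 = -(-2)*(-5*r)/3 = -10*r/3)
1/((40*37)*T(-3, -6)) = 1/((40*37)*(-10/3*(-3))) = 1/(1480*10) = 1/14800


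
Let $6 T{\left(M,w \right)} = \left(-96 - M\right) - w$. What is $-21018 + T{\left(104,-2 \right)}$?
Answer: $-21051$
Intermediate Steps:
$T{\left(M,w \right)} = -16 - \frac{M}{6} - \frac{w}{6}$ ($T{\left(M,w \right)} = \frac{\left(-96 - M\right) - w}{6} = \frac{-96 - M - w}{6} = -16 - \frac{M}{6} - \frac{w}{6}$)
$-21018 + T{\left(104,-2 \right)} = -21018 - 33 = -21051$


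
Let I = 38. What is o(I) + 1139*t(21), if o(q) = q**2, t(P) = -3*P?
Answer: -70313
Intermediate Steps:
o(I) + 1139*t(21) = 38**2 + 1139*(-3*21) = 1444 + 1139*(-63) = 1444 - 71757 = -70313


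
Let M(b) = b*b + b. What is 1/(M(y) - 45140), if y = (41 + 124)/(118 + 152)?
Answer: -324/14625041 ≈ -2.2154e-5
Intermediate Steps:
y = 11/18 (y = 165/270 = 165*(1/270) = 11/18 ≈ 0.61111)
M(b) = b + b² (M(b) = b² + b = b + b²)
1/(M(y) - 45140) = 1/(11*(1 + 11/18)/18 - 45140) = 1/((11/18)*(29/18) - 45140) = 1/(319/324 - 45140) = 1/(-14625041/324) = -324/14625041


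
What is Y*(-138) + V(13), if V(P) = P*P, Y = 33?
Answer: -4385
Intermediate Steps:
V(P) = P**2
Y*(-138) + V(13) = 33*(-138) + 13**2 = -4554 + 169 = -4385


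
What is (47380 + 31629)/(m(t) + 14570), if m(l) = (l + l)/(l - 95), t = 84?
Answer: 869099/160102 ≈ 5.4284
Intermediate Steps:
m(l) = 2*l/(-95 + l) (m(l) = (2*l)/(-95 + l) = 2*l/(-95 + l))
(47380 + 31629)/(m(t) + 14570) = (47380 + 31629)/(2*84/(-95 + 84) + 14570) = 79009/(2*84/(-11) + 14570) = 79009/(2*84*(-1/11) + 14570) = 79009/(-168/11 + 14570) = 79009/(160102/11) = 79009*(11/160102) = 869099/160102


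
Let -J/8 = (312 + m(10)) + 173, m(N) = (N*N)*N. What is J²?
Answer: 141134400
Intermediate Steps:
m(N) = N³ (m(N) = N²*N = N³)
J = -11880 (J = -8*((312 + 10³) + 173) = -8*((312 + 1000) + 173) = -8*(1312 + 173) = -8*1485 = -11880)
J² = (-11880)² = 141134400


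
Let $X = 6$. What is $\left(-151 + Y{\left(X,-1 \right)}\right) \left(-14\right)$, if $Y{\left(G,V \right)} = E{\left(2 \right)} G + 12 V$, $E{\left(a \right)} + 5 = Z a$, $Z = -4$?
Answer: $3374$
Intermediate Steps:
$E{\left(a \right)} = -5 - 4 a$
$Y{\left(G,V \right)} = - 13 G + 12 V$ ($Y{\left(G,V \right)} = \left(-5 - 8\right) G + 12 V = - 13 G + 12 V$)
$\left(-151 + Y{\left(X,-1 \right)}\right) \left(-14\right) = \left(-151 + \left(\left(-13\right) 6 + 12 \left(-1\right)\right)\right) \left(-14\right) = \left(-151 - 90\right) \left(-14\right) = \left(-241\right) \left(-14\right) = 3374$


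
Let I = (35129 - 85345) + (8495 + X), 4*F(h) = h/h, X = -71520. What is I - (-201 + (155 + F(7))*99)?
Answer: -513639/4 ≈ -1.2841e+5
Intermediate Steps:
F(h) = ¼ (F(h) = (h/h)/4 = (¼)*1 = ¼)
I = -113241 (I = (35129 - 85345) + (8495 - 71520) = -50216 - 63025 = -113241)
I - (-201 + (155 + F(7))*99) = -113241 - (-201 + (155 + ¼)*99) = -113241 - (-201 + (621/4)*99) = -113241 - (-201 + 61479/4) = -113241 - 1*60675/4 = -113241 - 60675/4 = -513639/4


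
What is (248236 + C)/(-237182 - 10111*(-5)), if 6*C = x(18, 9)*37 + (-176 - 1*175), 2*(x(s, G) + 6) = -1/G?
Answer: -26799137/20155716 ≈ -1.3296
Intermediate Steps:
x(s, G) = -6 - 1/(2*G) (x(s, G) = -6 + (-1/G)/2 = -6 - 1/(2*G))
C = -10351/108 (C = ((-6 - ½/9)*37 + (-176 - 1*175))/6 = ((-6 - ½*⅑)*37 + (-176 - 175))/6 = ((-6 - 1/18)*37 - 351)/6 = (-109/18*37 - 351)/6 = (-4033/18 - 351)/6 = (⅙)*(-10351/18) = -10351/108 ≈ -95.843)
(248236 + C)/(-237182 - 10111*(-5)) = (248236 - 10351/108)/(-237182 - 10111*(-5)) = 26799137/(108*(-237182 + 50555)) = (26799137/108)/(-186627) = (26799137/108)*(-1/186627) = -26799137/20155716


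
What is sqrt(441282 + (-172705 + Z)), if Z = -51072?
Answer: sqrt(217505) ≈ 466.37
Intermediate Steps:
sqrt(441282 + (-172705 + Z)) = sqrt(441282 + (-172705 - 51072)) = sqrt(441282 - 223777) = sqrt(217505)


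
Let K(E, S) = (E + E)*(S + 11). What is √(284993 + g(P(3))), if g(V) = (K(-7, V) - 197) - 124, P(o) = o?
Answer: 2*√71119 ≈ 533.36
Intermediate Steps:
K(E, S) = 2*E*(11 + S) (K(E, S) = (2*E)*(11 + S) = 2*E*(11 + S))
g(V) = -475 - 14*V (g(V) = (2*(-7)*(11 + V) - 197) - 124 = ((-154 - 14*V) - 197) - 124 = (-351 - 14*V) - 124 = -475 - 14*V)
√(284993 + g(P(3))) = √(284993 + (-475 - 14*3)) = √(284993 + (-475 - 42)) = √(284993 - 517) = √284476 = 2*√71119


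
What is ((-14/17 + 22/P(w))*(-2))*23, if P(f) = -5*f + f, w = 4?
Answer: 6877/68 ≈ 101.13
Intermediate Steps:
P(f) = -4*f
((-14/17 + 22/P(w))*(-2))*23 = ((-14/17 + 22/((-4*4)))*(-2))*23 = ((-14*1/17 + 22/(-16))*(-2))*23 = ((-14/17 + 22*(-1/16))*(-2))*23 = ((-14/17 - 11/8)*(-2))*23 = -299/136*(-2)*23 = (299/68)*23 = 6877/68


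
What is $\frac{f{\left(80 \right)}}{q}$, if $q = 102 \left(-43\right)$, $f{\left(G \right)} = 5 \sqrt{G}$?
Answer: $- \frac{10 \sqrt{5}}{2193} \approx -0.010196$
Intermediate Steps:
$q = -4386$
$\frac{f{\left(80 \right)}}{q} = \frac{5 \sqrt{80}}{-4386} = 5 \cdot 4 \sqrt{5} \left(- \frac{1}{4386}\right) = 20 \sqrt{5} \left(- \frac{1}{4386}\right) = - \frac{10 \sqrt{5}}{2193}$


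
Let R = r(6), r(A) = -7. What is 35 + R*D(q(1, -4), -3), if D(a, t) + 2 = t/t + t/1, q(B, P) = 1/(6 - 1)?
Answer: 63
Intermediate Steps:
R = -7
q(B, P) = 1/5
D(a, t) = -1 + t (D(a, t) = -2 + (t/t + t/1) = -2 + (1 + t*1) = -2 + (1 + t) = -1 + t)
35 + R*D(q(1, -4), -3) = 35 - 7*(-1 - 3) = 35 - 7*(-4) = 35 + 28 = 63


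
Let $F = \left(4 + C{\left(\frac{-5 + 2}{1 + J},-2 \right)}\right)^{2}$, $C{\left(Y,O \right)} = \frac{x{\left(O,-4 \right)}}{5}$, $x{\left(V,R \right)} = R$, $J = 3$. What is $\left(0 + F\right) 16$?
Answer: $\frac{4096}{25} \approx 163.84$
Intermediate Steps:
$C{\left(Y,O \right)} = - \frac{4}{5}$
$F = \frac{256}{25}$ ($F = \left(4 - \frac{4}{5}\right)^{2} = \left(\frac{16}{5}\right)^{2} = \frac{256}{25} \approx 10.24$)
$\left(0 + F\right) 16 = \left(0 + \frac{256}{25}\right) 16 = \frac{256}{25} \cdot 16 = \frac{4096}{25}$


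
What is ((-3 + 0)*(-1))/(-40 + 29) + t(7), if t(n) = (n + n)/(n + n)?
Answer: 8/11 ≈ 0.72727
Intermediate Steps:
t(n) = 1 (t(n) = (2*n)/((2*n)) = (2*n)*(1/(2*n)) = 1)
((-3 + 0)*(-1))/(-40 + 29) + t(7) = ((-3 + 0)*(-1))/(-40 + 29) + 1 = -3*(-1)/(-11) + 1 = 3*(-1/11) + 1 = -3/11 + 1 = 8/11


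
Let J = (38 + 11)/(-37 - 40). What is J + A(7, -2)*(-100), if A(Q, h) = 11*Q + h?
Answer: -82507/11 ≈ -7500.6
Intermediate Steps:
A(Q, h) = h + 11*Q
J = -7/11 (J = 49/(-77) = 49*(-1/77) = -7/11 ≈ -0.63636)
J + A(7, -2)*(-100) = -7/11 + (-2 + 11*7)*(-100) = -7/11 + (-2 + 77)*(-100) = -7/11 + 75*(-100) = -7/11 - 7500 = -82507/11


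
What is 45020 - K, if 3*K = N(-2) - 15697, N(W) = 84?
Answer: 150673/3 ≈ 50224.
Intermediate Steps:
K = -15613/3 (K = (84 - 15697)/3 = (⅓)*(-15613) = -15613/3 ≈ -5204.3)
45020 - K = 45020 - 1*(-15613/3) = 45020 + 15613/3 = 150673/3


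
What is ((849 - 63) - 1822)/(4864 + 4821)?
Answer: -1036/9685 ≈ -0.10697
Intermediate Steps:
((849 - 63) - 1822)/(4864 + 4821) = (786 - 1822)/9685 = -1036*1/9685 = -1036/9685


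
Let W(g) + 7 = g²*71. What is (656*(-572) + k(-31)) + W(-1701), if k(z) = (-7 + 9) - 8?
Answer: 205056226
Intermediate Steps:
W(g) = -7 + 71*g² (W(g) = -7 + g²*71 = -7 + 71*g²)
k(z) = -6 (k(z) = 2 - 8 = -6)
(656*(-572) + k(-31)) + W(-1701) = (656*(-572) - 6) + (-7 + 71*(-1701)²) = (-375232 - 6) + (-7 + 71*2893401) = -375238 + (-7 + 205431471) = -375238 + 205431464 = 205056226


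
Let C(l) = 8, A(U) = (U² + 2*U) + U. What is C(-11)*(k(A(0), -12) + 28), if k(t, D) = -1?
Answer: 216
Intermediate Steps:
A(U) = U² + 3*U
C(-11)*(k(A(0), -12) + 28) = 8*(-1 + 28) = 8*27 = 216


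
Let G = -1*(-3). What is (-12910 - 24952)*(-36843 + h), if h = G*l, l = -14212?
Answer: 3009233898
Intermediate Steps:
G = 3
h = -42636 (h = 3*(-14212) = -42636)
(-12910 - 24952)*(-36843 + h) = (-12910 - 24952)*(-36843 - 42636) = -37862*(-79479) = 3009233898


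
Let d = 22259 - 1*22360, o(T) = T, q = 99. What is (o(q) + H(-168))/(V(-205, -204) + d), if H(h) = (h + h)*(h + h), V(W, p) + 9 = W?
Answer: -2511/7 ≈ -358.71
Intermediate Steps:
V(W, p) = -9 + W
d = -101 (d = 22259 - 22360 = -101)
H(h) = 4*h² (H(h) = (2*h)*(2*h) = 4*h²)
(o(q) + H(-168))/(V(-205, -204) + d) = (99 + 4*(-168)²)/((-9 - 205) - 101) = (99 + 4*28224)/(-214 - 101) = (99 + 112896)/(-315) = 112995*(-1/315) = -2511/7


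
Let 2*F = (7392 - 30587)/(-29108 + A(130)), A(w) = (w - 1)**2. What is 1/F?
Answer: 24934/23195 ≈ 1.0750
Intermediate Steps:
A(w) = (-1 + w)**2
F = 23195/24934 (F = ((7392 - 30587)/(-29108 + (-1 + 130)**2))/2 = (-23195/(-29108 + 129**2))/2 = (-23195/(-29108 + 16641))/2 = (-23195/(-12467))/2 = (-23195*(-1/12467))/2 = (1/2)*(23195/12467) = 23195/24934 ≈ 0.93026)
1/F = 1/(23195/24934) = 24934/23195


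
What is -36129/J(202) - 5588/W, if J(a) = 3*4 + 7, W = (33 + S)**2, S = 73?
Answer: -101512904/53371 ≈ -1902.0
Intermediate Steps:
W = 11236 (W = (33 + 73)**2 = 106**2 = 11236)
J(a) = 19 (J(a) = 12 + 7 = 19)
-36129/J(202) - 5588/W = -36129/19 - 5588/11236 = -36129*1/19 - 5588*1/11236 = -36129/19 - 1397/2809 = -101512904/53371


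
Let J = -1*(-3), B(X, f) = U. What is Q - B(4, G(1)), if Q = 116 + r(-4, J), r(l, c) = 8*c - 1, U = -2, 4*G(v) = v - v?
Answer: 141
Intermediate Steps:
G(v) = 0 (G(v) = (v - v)/4 = (¼)*0 = 0)
B(X, f) = -2
J = 3
r(l, c) = -1 + 8*c
Q = 139 (Q = 116 + (-1 + 8*3) = 116 + (-1 + 24) = 116 + 23 = 139)
Q - B(4, G(1)) = 139 - 1*(-2) = 139 + 2 = 141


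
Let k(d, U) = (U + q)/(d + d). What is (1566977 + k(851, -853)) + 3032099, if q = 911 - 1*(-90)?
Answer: 105778750/23 ≈ 4.5991e+6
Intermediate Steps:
q = 1001 (q = 911 + 90 = 1001)
k(d, U) = (1001 + U)/(2*d) (k(d, U) = (U + 1001)/(d + d) = (1001 + U)/((2*d)) = (1001 + U)*(1/(2*d)) = (1001 + U)/(2*d))
(1566977 + k(851, -853)) + 3032099 = (1566977 + (½)*(1001 - 853)/851) + 3032099 = (1566977 + (½)*(1/851)*148) + 3032099 = (1566977 + 2/23) + 3032099 = 36040473/23 + 3032099 = 105778750/23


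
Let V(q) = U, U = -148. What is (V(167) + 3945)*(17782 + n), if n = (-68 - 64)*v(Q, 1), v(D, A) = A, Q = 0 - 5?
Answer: 67017050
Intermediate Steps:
Q = -5
V(q) = -148
n = -132 (n = (-68 - 64)*1 = -132*1 = -132)
(V(167) + 3945)*(17782 + n) = (-148 + 3945)*(17782 - 132) = 3797*17650 = 67017050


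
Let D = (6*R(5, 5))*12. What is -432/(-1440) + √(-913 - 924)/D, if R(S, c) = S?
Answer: 3/10 + I*√1837/360 ≈ 0.3 + 0.11906*I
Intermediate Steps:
D = 360 (D = (6*5)*12 = 30*12 = 360)
-432/(-1440) + √(-913 - 924)/D = -432/(-1440) + √(-913 - 924)/360 = -432*(-1/1440) + √(-1837)*(1/360) = 3/10 + (I*√1837)*(1/360) = 3/10 + I*√1837/360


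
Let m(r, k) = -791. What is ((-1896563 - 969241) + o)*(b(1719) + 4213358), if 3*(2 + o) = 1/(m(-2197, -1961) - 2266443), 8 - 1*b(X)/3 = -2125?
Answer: -82253015812559219441/6801702 ≈ -1.2093e+13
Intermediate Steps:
b(X) = 6399 (b(X) = 24 - 3*(-2125) = 24 + 6375 = 6399)
o = -13603405/6801702 (o = -2 + 1/(3*(-791 - 2266443)) = -2 + (⅓)/(-2267234) = -2 + (⅓)*(-1/2267234) = -2 - 1/6801702 = -13603405/6801702 ≈ -2.0000)
((-1896563 - 969241) + o)*(b(1719) + 4213358) = ((-1896563 - 969241) - 13603405/6801702)*(6399 + 4213358) = (-2865804 - 13603405/6801702)*4219757 = -19492358401813/6801702*4219757 = -82253015812559219441/6801702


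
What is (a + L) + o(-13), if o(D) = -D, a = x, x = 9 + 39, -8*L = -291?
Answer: 779/8 ≈ 97.375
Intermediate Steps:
L = 291/8 (L = -⅛*(-291) = 291/8 ≈ 36.375)
x = 48
a = 48
(a + L) + o(-13) = (48 + 291/8) - 1*(-13) = 675/8 + 13 = 779/8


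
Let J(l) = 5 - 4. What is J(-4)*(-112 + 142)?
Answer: 30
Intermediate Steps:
J(l) = 1
J(-4)*(-112 + 142) = 1*(-112 + 142) = 1*30 = 30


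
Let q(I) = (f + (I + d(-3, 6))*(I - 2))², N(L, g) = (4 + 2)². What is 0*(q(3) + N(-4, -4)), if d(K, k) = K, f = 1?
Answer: 0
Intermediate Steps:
N(L, g) = 36 (N(L, g) = 6² = 36)
q(I) = (1 + (-3 + I)*(-2 + I))² (q(I) = (1 + (I - 3)*(I - 2))² = (1 + (-3 + I)*(-2 + I))²)
0*(q(3) + N(-4, -4)) = 0*((7 + 3² - 5*3)² + 36) = 0*((7 + 9 - 15)² + 36) = 0*(1² + 36) = 0*(1 + 36) = 0*37 = 0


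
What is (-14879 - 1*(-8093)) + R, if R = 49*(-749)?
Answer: -43487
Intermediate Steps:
R = -36701
(-14879 - 1*(-8093)) + R = (-14879 - 1*(-8093)) - 36701 = (-14879 + 8093) - 36701 = -6786 - 36701 = -43487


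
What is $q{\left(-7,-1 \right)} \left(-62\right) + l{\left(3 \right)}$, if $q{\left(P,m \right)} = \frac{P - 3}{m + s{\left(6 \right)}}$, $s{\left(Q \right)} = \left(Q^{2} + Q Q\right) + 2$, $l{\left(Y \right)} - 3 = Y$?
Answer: $\frac{1058}{73} \approx 14.493$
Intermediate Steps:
$l{\left(Y \right)} = 3 + Y$
$s{\left(Q \right)} = 2 + 2 Q^{2}$ ($s{\left(Q \right)} = \left(Q^{2} + Q^{2}\right) + 2 = 2 Q^{2} + 2 = 2 + 2 Q^{2}$)
$q{\left(P,m \right)} = \frac{-3 + P}{74 + m}$ ($q{\left(P,m \right)} = \frac{P - 3}{m + \left(2 + 2 \cdot 6^{2}\right)} = \frac{-3 + P}{m + \left(2 + 2 \cdot 36\right)} = \frac{-3 + P}{m + \left(2 + 72\right)} = \frac{-3 + P}{m + 74} = \frac{-3 + P}{74 + m}$)
$q{\left(-7,-1 \right)} \left(-62\right) + l{\left(3 \right)} = \frac{-3 - 7}{74 - 1} \left(-62\right) + \left(3 + 3\right) = \frac{1}{73} \left(-10\right) \left(-62\right) + 6 = \left(- \frac{10}{73}\right) \left(-62\right) + 6 = \frac{620}{73} + 6 = \frac{1058}{73}$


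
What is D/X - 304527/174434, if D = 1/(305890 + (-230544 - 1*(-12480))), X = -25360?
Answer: -339131523756577/194255577337120 ≈ -1.7458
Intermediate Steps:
D = 1/87826 (D = 1/(305890 + (-230544 + 12480)) = 1/(305890 - 218064) = 1/87826 ≈ 1.1386e-5)
D/X - 304527/174434 = (1/87826)/(-25360) - 304527/174434 = (1/87826)*(-1/25360) - 304527*1/174434 = -1/2227267360 - 304527/174434 = -339131523756577/194255577337120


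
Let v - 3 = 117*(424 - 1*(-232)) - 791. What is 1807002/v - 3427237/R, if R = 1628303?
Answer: 1341000073069/61846204546 ≈ 21.683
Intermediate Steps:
v = 75964 (v = 3 + (117*(424 - 1*(-232)) - 791) = 3 + (117*(424 + 232) - 791) = 3 + (117*656 - 791) = 3 + (76752 - 791) = 3 + 75961 = 75964)
1807002/v - 3427237/R = 1807002/75964 - 3427237/1628303 = 1807002*(1/75964) - 3427237*1/1628303 = 903501/37982 - 3427237/1628303 = 1341000073069/61846204546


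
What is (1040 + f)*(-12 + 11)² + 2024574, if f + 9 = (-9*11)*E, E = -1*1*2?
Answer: 2025803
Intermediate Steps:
E = -2 (E = -1*2 = -2)
f = 189 (f = -9 - 9*11*(-2) = -9 - 99*(-2) = -9 + 198 = 189)
(1040 + f)*(-12 + 11)² + 2024574 = (1040 + 189)*(-12 + 11)² + 2024574 = 1229*(-1)² + 2024574 = 1229*1 + 2024574 = 1229 + 2024574 = 2025803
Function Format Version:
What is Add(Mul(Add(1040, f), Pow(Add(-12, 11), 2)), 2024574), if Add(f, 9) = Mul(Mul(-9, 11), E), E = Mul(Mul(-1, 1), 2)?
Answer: 2025803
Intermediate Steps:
E = -2 (E = Mul(-1, 2) = -2)
f = 189 (f = Add(-9, Mul(Mul(-9, 11), -2)) = Add(-9, Mul(-99, -2)) = Add(-9, 198) = 189)
Add(Mul(Add(1040, f), Pow(Add(-12, 11), 2)), 2024574) = Add(Mul(Add(1040, 189), Pow(Add(-12, 11), 2)), 2024574) = Add(Mul(1229, Pow(-1, 2)), 2024574) = Add(Mul(1229, 1), 2024574) = Add(1229, 2024574) = 2025803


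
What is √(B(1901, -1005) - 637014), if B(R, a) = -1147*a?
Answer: √515721 ≈ 718.14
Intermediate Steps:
B(R, a) = -1147*a
√(B(1901, -1005) - 637014) = √(-1147*(-1005) - 637014) = √(1152735 - 637014) = √515721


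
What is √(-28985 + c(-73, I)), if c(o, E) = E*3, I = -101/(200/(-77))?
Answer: I*√11547338/20 ≈ 169.91*I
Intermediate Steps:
I = 7777/200 (I = -101/(200*(-1/77)) = -101/(-200/77) = -101*(-77/200) = 7777/200 ≈ 38.885)
c(o, E) = 3*E
√(-28985 + c(-73, I)) = √(-28985 + 3*(7777/200)) = √(-28985 + 23331/200) = √(-5773669/200) = I*√11547338/20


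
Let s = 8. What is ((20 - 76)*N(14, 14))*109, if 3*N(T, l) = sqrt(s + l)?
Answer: -6104*sqrt(22)/3 ≈ -9543.4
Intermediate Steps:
N(T, l) = sqrt(8 + l)/3
((20 - 76)*N(14, 14))*109 = ((20 - 76)*(sqrt(8 + 14)/3))*109 = -56*sqrt(22)/3*109 = -6104*sqrt(22)/3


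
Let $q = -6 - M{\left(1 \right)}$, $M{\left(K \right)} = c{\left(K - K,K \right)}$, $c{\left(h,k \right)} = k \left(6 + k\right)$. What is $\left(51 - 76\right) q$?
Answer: $325$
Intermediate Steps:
$M{\left(K \right)} = K \left(6 + K\right)$
$q = -13$ ($q = -6 - 1 \left(6 + 1\right) = -6 - 1 \cdot 7 = -6 - 7 = -13$)
$\left(51 - 76\right) q = \left(51 - 76\right) \left(-13\right) = \left(-25\right) \left(-13\right) = 325$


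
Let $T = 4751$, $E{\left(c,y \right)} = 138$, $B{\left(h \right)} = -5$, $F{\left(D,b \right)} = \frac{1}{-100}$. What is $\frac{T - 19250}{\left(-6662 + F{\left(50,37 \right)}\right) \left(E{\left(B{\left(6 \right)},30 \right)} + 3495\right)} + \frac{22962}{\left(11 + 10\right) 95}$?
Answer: $\frac{42009078002}{3649671145} \approx 11.51$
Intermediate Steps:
$F{\left(D,b \right)} = - \frac{1}{100}$
$\frac{T - 19250}{\left(-6662 + F{\left(50,37 \right)}\right) \left(E{\left(B{\left(6 \right)},30 \right)} + 3495\right)} + \frac{22962}{\left(11 + 10\right) 95} = \frac{4751 - 19250}{\left(-6662 - \frac{1}{100}\right) \left(138 + 3495\right)} + \frac{22962}{\left(11 + 10\right) 95} = - \frac{14499}{\left(- \frac{666201}{100}\right) 3633} + \frac{22962}{21 \cdot 95} = - \frac{14499}{- \frac{2420308233}{100}} + \frac{22962}{1995} = \left(-14499\right) \left(- \frac{100}{2420308233}\right) + 22962 \cdot \frac{1}{1995} = \frac{161100}{268923137} + \frac{7654}{665} = \frac{42009078002}{3649671145}$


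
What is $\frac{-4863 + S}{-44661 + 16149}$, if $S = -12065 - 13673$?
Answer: $\frac{30601}{28512} \approx 1.0733$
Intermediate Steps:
$S = -25738$ ($S = -12065 - 13673 = -25738$)
$\frac{-4863 + S}{-44661 + 16149} = \frac{-4863 - 25738}{-44661 + 16149} = - \frac{30601}{-28512} = \left(-30601\right) \left(- \frac{1}{28512}\right) = \frac{30601}{28512}$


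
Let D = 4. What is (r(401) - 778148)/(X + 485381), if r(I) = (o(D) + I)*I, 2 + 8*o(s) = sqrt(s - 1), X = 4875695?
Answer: -352827/3063472 + 401*sqrt(3)/42888608 ≈ -0.11516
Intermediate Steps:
o(s) = -1/4 + sqrt(-1 + s)/8 (o(s) = -1/4 + sqrt(s - 1)/8 = -1/4 + sqrt(-1 + s)/8)
r(I) = I*(-1/4 + I + sqrt(3)/8) (r(I) = ((-1/4 + sqrt(-1 + 4)/8) + I)*I = ((-1/4 + sqrt(3)/8) + I)*I = (-1/4 + I + sqrt(3)/8)*I = I*(-1/4 + I + sqrt(3)/8))
(r(401) - 778148)/(X + 485381) = ((1/8)*401*(-2 + sqrt(3) + 8*401) - 778148)/(4875695 + 485381) = ((1/8)*401*(-2 + sqrt(3) + 3208) - 778148)/5361076 = ((1/8)*401*(3206 + sqrt(3)) - 778148)*(1/5361076) = ((642803/4 + 401*sqrt(3)/8) - 778148)*(1/5361076) = (-2469789/4 + 401*sqrt(3)/8)*(1/5361076) = -352827/3063472 + 401*sqrt(3)/42888608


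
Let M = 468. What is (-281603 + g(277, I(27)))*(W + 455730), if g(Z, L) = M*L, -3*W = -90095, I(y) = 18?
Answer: -398099659015/3 ≈ -1.3270e+11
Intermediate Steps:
W = 90095/3 (W = -⅓*(-90095) = 90095/3 ≈ 30032.)
g(Z, L) = 468*L
(-281603 + g(277, I(27)))*(W + 455730) = (-281603 + 468*18)*(90095/3 + 455730) = (-281603 + 8424)*(1457285/3) = -273179*1457285/3 = -398099659015/3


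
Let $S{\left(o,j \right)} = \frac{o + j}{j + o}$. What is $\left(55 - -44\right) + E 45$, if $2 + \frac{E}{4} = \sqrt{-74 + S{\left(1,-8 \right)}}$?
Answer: $-261 + 180 i \sqrt{73} \approx -261.0 + 1537.9 i$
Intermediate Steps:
$S{\left(o,j \right)} = 1$ ($S{\left(o,j \right)} = \frac{j + o}{j + o} = 1$)
$E = -8 + 4 i \sqrt{73}$ ($E = -8 + 4 \sqrt{-74 + 1} = -8 + 4 \sqrt{-73} = -8 + 4 i \sqrt{73} \approx -8.0 + 34.176 i$)
$\left(55 - -44\right) + E 45 = \left(55 - -44\right) + \left(-8 + 4 i \sqrt{73}\right) 45 = \left(55 + 44\right) - \left(360 - 180 i \sqrt{73}\right) = 99 - \left(360 - 180 i \sqrt{73}\right) = -261 + 180 i \sqrt{73}$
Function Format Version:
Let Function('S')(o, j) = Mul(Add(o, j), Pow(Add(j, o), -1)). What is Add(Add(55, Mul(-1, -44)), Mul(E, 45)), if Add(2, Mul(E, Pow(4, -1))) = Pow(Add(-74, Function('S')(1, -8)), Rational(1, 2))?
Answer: Add(-261, Mul(180, I, Pow(73, Rational(1, 2)))) ≈ Add(-261.00, Mul(1537.9, I))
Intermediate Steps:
Function('S')(o, j) = 1 (Function('S')(o, j) = Mul(Add(j, o), Pow(Add(j, o), -1)) = 1)
E = Add(-8, Mul(4, I, Pow(73, Rational(1, 2)))) (E = Add(-8, Mul(4, Pow(Add(-74, 1), Rational(1, 2)))) = Add(-8, Mul(4, Pow(-73, Rational(1, 2)))) = Add(-8, Mul(4, Mul(I, Pow(73, Rational(1, 2))))) = Add(-8, Mul(4, I, Pow(73, Rational(1, 2)))) ≈ Add(-8.0000, Mul(34.176, I)))
Add(Add(55, Mul(-1, -44)), Mul(E, 45)) = Add(Add(55, Mul(-1, -44)), Mul(Add(-8, Mul(4, I, Pow(73, Rational(1, 2)))), 45)) = Add(Add(55, 44), Add(-360, Mul(180, I, Pow(73, Rational(1, 2))))) = Add(99, Add(-360, Mul(180, I, Pow(73, Rational(1, 2))))) = Add(-261, Mul(180, I, Pow(73, Rational(1, 2))))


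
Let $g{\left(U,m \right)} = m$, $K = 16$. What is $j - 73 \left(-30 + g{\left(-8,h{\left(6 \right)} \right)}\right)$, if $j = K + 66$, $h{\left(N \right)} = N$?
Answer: $1834$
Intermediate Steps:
$j = 82$ ($j = 16 + 66 = 82$)
$j - 73 \left(-30 + g{\left(-8,h{\left(6 \right)} \right)}\right) = 82 - 73 \left(-30 + 6\right) = 82 - -1752 = 82 + 1752 = 1834$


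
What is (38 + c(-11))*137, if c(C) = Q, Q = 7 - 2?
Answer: 5891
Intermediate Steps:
Q = 5
c(C) = 5
(38 + c(-11))*137 = (38 + 5)*137 = 43*137 = 5891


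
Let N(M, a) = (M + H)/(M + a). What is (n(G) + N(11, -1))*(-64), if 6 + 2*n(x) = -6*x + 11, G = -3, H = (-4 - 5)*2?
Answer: -3456/5 ≈ -691.20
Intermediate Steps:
H = -18 (H = -9*2 = -18)
n(x) = 5/2 - 3*x (n(x) = -3 + (-6*x + 11)/2 = -3 + (11 - 6*x)/2 = -3 + (11/2 - 3*x) = 5/2 - 3*x)
N(M, a) = (-18 + M)/(M + a) (N(M, a) = (M - 18)/(M + a) = (-18 + M)/(M + a))
(n(G) + N(11, -1))*(-64) = ((5/2 - 3*(-3)) + (-18 + 11)/(11 - 1))*(-64) = ((5/2 + 9) - 7/10)*(-64) = (23/2 + (⅒)*(-7))*(-64) = (23/2 - 7/10)*(-64) = (54/5)*(-64) = -3456/5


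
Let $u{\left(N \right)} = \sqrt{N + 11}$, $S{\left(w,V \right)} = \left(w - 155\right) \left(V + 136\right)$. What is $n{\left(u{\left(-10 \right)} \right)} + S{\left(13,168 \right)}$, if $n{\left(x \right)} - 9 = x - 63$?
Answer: $-43221$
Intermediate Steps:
$S{\left(w,V \right)} = \left(-155 + w\right) \left(136 + V\right)$
$u{\left(N \right)} = \sqrt{11 + N}$
$n{\left(x \right)} = -54 + x$ ($n{\left(x \right)} = 9 + \left(x - 63\right) = 9 + \left(-63 + x\right) = -54 + x$)
$n{\left(u{\left(-10 \right)} \right)} + S{\left(13,168 \right)} = \left(-54 + \sqrt{11 - 10}\right) + \left(-21080 - 26040 + 136 \cdot 13 + 168 \cdot 13\right) = \left(-54 + \sqrt{1}\right) + \left(-21080 - 26040 + 1768 + 2184\right) = \left(-54 + 1\right) - 43168 = -53 - 43168 = -43221$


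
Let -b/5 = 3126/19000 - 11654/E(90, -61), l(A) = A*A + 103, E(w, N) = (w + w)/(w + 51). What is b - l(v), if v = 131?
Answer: 161766061/5700 ≈ 28380.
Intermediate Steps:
E(w, N) = 2*w/(51 + w) (E(w, N) = (2*w)/(51 + w) = 2*w/(51 + w))
l(A) = 103 + A² (l(A) = A² + 103 = 103 + A²)
b = 260170861/5700 (b = -5*(3126/19000 - 11654/(2*90/(51 + 90))) = -5*(3126*(1/19000) - 11654/(2*90/141)) = -5*(1563/9500 - 11654/(2*90*(1/141))) = -5*(1563/9500 - 11654/60/47) = -5*(1563/9500 - 11654*47/60) = -5*(1563/9500 - 273869/30) = -5*(-260170861/28500) = 260170861/5700 ≈ 45644.)
b - l(v) = 260170861/5700 - (103 + 131²) = 260170861/5700 - (103 + 17161) = 260170861/5700 - 1*17264 = 260170861/5700 - 17264 = 161766061/5700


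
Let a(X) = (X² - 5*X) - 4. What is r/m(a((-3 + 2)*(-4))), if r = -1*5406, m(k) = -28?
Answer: 2703/14 ≈ 193.07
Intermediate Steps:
a(X) = -4 + X² - 5*X
r = -5406
r/m(a((-3 + 2)*(-4))) = -5406/(-28) = -5406*(-1/28) = 2703/14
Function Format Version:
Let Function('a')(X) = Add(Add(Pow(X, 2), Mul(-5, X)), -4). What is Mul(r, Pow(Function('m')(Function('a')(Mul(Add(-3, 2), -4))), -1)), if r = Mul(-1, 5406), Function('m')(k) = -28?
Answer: Rational(2703, 14) ≈ 193.07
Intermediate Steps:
Function('a')(X) = Add(-4, Pow(X, 2), Mul(-5, X))
r = -5406
Mul(r, Pow(Function('m')(Function('a')(Mul(Add(-3, 2), -4))), -1)) = Mul(-5406, Pow(-28, -1)) = Mul(-5406, Rational(-1, 28)) = Rational(2703, 14)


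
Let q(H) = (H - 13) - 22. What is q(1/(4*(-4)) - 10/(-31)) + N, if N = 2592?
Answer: 1268401/496 ≈ 2557.3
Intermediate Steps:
q(H) = -35 + H (q(H) = (-13 + H) - 22 = -35 + H)
q(1/(4*(-4)) - 10/(-31)) + N = (-35 + (1/(4*(-4)) - 10/(-31))) + 2592 = (-35 + ((¼)*(-¼) - 10*(-1/31))) + 2592 = (-35 + (-1/16 + 10/31)) + 2592 = (-35 + 129/496) + 2592 = -17231/496 + 2592 = 1268401/496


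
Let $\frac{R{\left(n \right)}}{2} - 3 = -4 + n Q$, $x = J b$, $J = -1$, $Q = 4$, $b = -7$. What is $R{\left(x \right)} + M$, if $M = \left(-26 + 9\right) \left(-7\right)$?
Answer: $173$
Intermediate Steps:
$x = 7$ ($x = \left(-1\right) \left(-7\right) = 7$)
$M = 119$ ($M = \left(-17\right) \left(-7\right) = 119$)
$R{\left(n \right)} = -2 + 8 n$ ($R{\left(n \right)} = 6 + 2 \left(-4 + n 4\right) = 6 + 2 \left(-4 + 4 n\right) = 6 + \left(-8 + 8 n\right) = -2 + 8 n$)
$R{\left(x \right)} + M = \left(-2 + 8 \cdot 7\right) + 119 = \left(-2 + 56\right) + 119 = 54 + 119 = 173$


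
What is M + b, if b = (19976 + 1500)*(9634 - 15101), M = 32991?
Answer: -117376301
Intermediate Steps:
b = -117409292 (b = 21476*(-5467) = -117409292)
M + b = 32991 - 117409292 = -117376301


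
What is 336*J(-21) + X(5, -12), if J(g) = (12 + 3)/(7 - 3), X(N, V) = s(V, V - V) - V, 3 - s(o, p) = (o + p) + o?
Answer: 1299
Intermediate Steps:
s(o, p) = 3 - p - 2*o (s(o, p) = 3 - ((o + p) + o) = 3 - (p + 2*o) = 3 + (-p - 2*o) = 3 - p - 2*o)
X(N, V) = 3 - 3*V (X(N, V) = (3 - (V - V) - 2*V) - V = (3 - 1*0 - 2*V) - V = (3 + 0 - 2*V) - V = (3 - 2*V) - V = 3 - 3*V)
J(g) = 15/4
336*J(-21) + X(5, -12) = 336*(15/4) + (3 - 3*(-12)) = 1260 + (3 + 36) = 1260 + 39 = 1299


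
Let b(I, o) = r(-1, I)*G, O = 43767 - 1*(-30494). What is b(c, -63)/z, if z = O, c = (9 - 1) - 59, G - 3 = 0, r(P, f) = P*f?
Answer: 153/74261 ≈ 0.0020603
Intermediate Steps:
G = 3 (G = 3 + 0 = 3)
c = -51 (c = 8 - 59 = -51)
O = 74261 (O = 43767 + 30494 = 74261)
b(I, o) = -3*I (b(I, o) = -I*3 = -3*I)
z = 74261
b(c, -63)/z = -3*(-51)/74261 = 153*(1/74261) = 153/74261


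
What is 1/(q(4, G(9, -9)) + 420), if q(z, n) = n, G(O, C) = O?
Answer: 1/429 ≈ 0.0023310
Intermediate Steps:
1/(q(4, G(9, -9)) + 420) = 1/(9 + 420) = 1/429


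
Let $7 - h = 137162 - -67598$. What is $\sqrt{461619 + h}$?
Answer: $\sqrt{256866} \approx 506.82$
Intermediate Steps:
$h = -204753$ ($h = 7 - \left(137162 - -67598\right) = 7 - \left(137162 + 67598\right) = 7 - 204760 = -204753$)
$\sqrt{461619 + h} = \sqrt{461619 - 204753} = \sqrt{256866}$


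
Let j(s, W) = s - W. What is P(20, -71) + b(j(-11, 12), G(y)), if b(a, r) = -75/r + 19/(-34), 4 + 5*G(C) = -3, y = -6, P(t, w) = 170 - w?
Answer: 69975/238 ≈ 294.01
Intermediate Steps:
G(C) = -7/5 (G(C) = -⅘ + (⅕)*(-3) = -⅘ - ⅗ = -7/5)
b(a, r) = -19/34 - 75/r (b(a, r) = -75/r + 19*(-1/34) = -75/r - 19/34 = -19/34 - 75/r)
P(20, -71) + b(j(-11, 12), G(y)) = (170 - 1*(-71)) + (-19/34 - 75/(-7/5)) = (170 + 71) + (-19/34 - 75*(-5/7)) = 241 + (-19/34 + 375/7) = 241 + 12617/238 = 69975/238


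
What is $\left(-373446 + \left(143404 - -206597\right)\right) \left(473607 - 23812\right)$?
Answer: $-10545443775$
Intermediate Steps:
$\left(-373446 + \left(143404 - -206597\right)\right) \left(473607 - 23812\right) = \left(-373446 + \left(143404 + 206597\right)\right) 449795 = \left(-373446 + 350001\right) 449795 = \left(-23445\right) 449795 = -10545443775$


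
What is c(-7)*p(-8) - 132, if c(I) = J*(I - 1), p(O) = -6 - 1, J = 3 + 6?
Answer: 372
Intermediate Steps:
J = 9
p(O) = -7
c(I) = -9 + 9*I (c(I) = 9*(I - 1) = 9*(-1 + I) = -9 + 9*I)
c(-7)*p(-8) - 132 = (-9 + 9*(-7))*(-7) - 132 = (-9 - 63)*(-7) - 132 = -72*(-7) - 132 = 504 - 132 = 372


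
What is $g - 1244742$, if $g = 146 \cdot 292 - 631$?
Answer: $-1202741$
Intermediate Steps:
$g = 42001$ ($g = 42632 - 631 = 42001$)
$g - 1244742 = 42001 - 1244742 = -1202741$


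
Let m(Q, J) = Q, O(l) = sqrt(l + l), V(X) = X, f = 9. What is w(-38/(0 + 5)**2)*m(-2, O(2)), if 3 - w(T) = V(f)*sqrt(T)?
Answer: -6 + 18*I*sqrt(38)/5 ≈ -6.0 + 22.192*I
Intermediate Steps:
O(l) = sqrt(2)*sqrt(l) (O(l) = sqrt(2*l) = sqrt(2)*sqrt(l))
w(T) = 3 - 9*sqrt(T)
w(-38/(0 + 5)**2)*m(-2, O(2)) = (3 - 9*I*sqrt(38)/5)*(-2) = -6 + 18*I*sqrt(38)/5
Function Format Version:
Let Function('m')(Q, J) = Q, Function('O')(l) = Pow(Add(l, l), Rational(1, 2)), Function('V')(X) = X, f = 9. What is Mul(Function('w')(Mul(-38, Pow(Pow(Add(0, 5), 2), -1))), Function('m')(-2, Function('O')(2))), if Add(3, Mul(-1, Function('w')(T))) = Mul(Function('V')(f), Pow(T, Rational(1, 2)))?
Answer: Add(-6, Mul(Rational(18, 5), I, Pow(38, Rational(1, 2)))) ≈ Add(-6.0000, Mul(22.192, I))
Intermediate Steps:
Function('O')(l) = Mul(Pow(2, Rational(1, 2)), Pow(l, Rational(1, 2))) (Function('O')(l) = Pow(Mul(2, l), Rational(1, 2)) = Mul(Pow(2, Rational(1, 2)), Pow(l, Rational(1, 2))))
Function('w')(T) = Add(3, Mul(-9, Pow(T, Rational(1, 2)))) (Function('w')(T) = Add(3, Mul(-1, Mul(9, Pow(T, Rational(1, 2))))) = Add(3, Mul(-9, Pow(T, Rational(1, 2)))))
Mul(Function('w')(Mul(-38, Pow(Pow(Add(0, 5), 2), -1))), Function('m')(-2, Function('O')(2))) = Mul(Add(3, Mul(-9, Pow(Mul(-38, Pow(Pow(Add(0, 5), 2), -1)), Rational(1, 2)))), -2) = Mul(Add(3, Mul(-9, Pow(Mul(-38, Pow(Pow(5, 2), -1)), Rational(1, 2)))), -2) = Mul(Add(3, Mul(-9, Pow(Mul(-38, Pow(25, -1)), Rational(1, 2)))), -2) = Mul(Add(3, Mul(-9, Pow(Mul(-38, Rational(1, 25)), Rational(1, 2)))), -2) = Mul(Add(3, Mul(-9, Pow(Rational(-38, 25), Rational(1, 2)))), -2) = Mul(Add(3, Mul(-9, Mul(Rational(1, 5), I, Pow(38, Rational(1, 2))))), -2) = Mul(Add(3, Mul(Rational(-9, 5), I, Pow(38, Rational(1, 2)))), -2) = Add(-6, Mul(Rational(18, 5), I, Pow(38, Rational(1, 2))))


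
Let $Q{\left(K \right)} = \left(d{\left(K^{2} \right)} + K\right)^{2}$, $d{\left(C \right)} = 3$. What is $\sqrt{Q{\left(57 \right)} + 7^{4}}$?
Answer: $\sqrt{6001} \approx 77.466$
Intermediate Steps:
$Q{\left(K \right)} = \left(3 + K\right)^{2}$
$\sqrt{Q{\left(57 \right)} + 7^{4}} = \sqrt{\left(3 + 57\right)^{2} + 7^{4}} = \sqrt{60^{2} + 2401} = \sqrt{3600 + 2401} = \sqrt{6001}$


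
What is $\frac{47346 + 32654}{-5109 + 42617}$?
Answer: $\frac{20000}{9377} \approx 2.1329$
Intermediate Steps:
$\frac{47346 + 32654}{-5109 + 42617} = \frac{80000}{37508} = 80000 \cdot \frac{1}{37508} = \frac{20000}{9377}$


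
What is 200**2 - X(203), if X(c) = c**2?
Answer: -1209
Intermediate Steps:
200**2 - X(203) = 200**2 - 1*203**2 = 40000 - 1*41209 = 40000 - 41209 = -1209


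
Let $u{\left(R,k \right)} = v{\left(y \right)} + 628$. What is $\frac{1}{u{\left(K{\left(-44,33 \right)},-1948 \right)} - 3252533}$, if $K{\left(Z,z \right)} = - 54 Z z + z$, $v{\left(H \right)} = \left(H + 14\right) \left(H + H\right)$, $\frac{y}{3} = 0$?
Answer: $- \frac{1}{3251905} \approx -3.0751 \cdot 10^{-7}$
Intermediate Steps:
$y = 0$ ($y = 3 \cdot 0 = 0$)
$v{\left(H \right)} = 2 H \left(14 + H\right)$ ($v{\left(H \right)} = \left(14 + H\right) 2 H = 2 H \left(14 + H\right)$)
$K{\left(Z,z \right)} = z - 54 Z z$ ($K{\left(Z,z \right)} = - 54 Z z + z = z - 54 Z z$)
$u{\left(R,k \right)} = 628$ ($u{\left(R,k \right)} = 2 \cdot 0 \left(14 + 0\right) + 628 = 2 \cdot 0 \cdot 14 + 628 = 0 + 628 = 628$)
$\frac{1}{u{\left(K{\left(-44,33 \right)},-1948 \right)} - 3252533} = \frac{1}{628 - 3252533} = \frac{1}{-3251905} = - \frac{1}{3251905}$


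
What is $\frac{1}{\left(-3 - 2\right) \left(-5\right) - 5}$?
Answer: $\frac{1}{20} \approx 0.05$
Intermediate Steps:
$\frac{1}{\left(-3 - 2\right) \left(-5\right) - 5} = \frac{1}{\left(-5\right) \left(-5\right) - 5} = \frac{1}{25 - 5} = \frac{1}{20}$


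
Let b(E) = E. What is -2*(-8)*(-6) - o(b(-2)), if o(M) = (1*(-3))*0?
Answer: -96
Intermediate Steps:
o(M) = 0 (o(M) = -3*0 = 0)
-2*(-8)*(-6) - o(b(-2)) = -2*(-8)*(-6) - 1*0 = 16*(-6) + 0 = -96 + 0 = -96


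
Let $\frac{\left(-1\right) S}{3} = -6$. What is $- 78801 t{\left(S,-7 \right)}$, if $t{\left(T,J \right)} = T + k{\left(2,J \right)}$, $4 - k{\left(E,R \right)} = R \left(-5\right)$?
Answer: $1024413$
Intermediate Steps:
$S = 18$ ($S = \left(-3\right) \left(-6\right) = 18$)
$k{\left(E,R \right)} = 4 + 5 R$ ($k{\left(E,R \right)} = 4 - R \left(-5\right) = 4 - - 5 R = 4 + 5 R$)
$t{\left(T,J \right)} = 4 + T + 5 J$ ($t{\left(T,J \right)} = T + \left(4 + 5 J\right) = 4 + T + 5 J$)
$- 78801 t{\left(S,-7 \right)} = - 78801 \left(4 + 18 + 5 \left(-7\right)\right) = - 78801 \left(4 + 18 - 35\right) = \left(-78801\right) \left(-13\right) = 1024413$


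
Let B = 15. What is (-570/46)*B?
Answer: -4275/23 ≈ -185.87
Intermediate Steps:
(-570/46)*B = -570/46*15 = -19*15/23*15 = -285/23*15 = -4275/23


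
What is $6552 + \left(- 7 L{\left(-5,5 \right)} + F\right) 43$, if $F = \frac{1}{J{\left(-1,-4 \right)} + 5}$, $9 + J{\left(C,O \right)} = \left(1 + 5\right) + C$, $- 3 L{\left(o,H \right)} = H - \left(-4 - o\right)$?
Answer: $\frac{20989}{3} \approx 6996.3$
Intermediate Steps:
$L{\left(o,H \right)} = - \frac{4}{3} - \frac{H}{3} - \frac{o}{3}$ ($L{\left(o,H \right)} = - \frac{H - \left(-4 - o\right)}{3} = - \frac{H + \left(4 + o\right)}{3} = - \frac{4 + H + o}{3} = - \frac{4}{3} - \frac{H}{3} - \frac{o}{3}$)
$J{\left(C,O \right)} = -3 + C$ ($J{\left(C,O \right)} = -9 + \left(\left(1 + 5\right) + C\right) = -9 + \left(6 + C\right) = -3 + C$)
$F = 1$ ($F = \frac{1}{\left(-3 - 1\right) + 5} = \frac{1}{-4 + 5} = 1^{-1} = 1$)
$6552 + \left(- 7 L{\left(-5,5 \right)} + F\right) 43 = 6552 + \left(- 7 \left(- \frac{4}{3} - \frac{5}{3} - - \frac{5}{3}\right) + 1\right) 43 = 6552 + \left(- 7 \left(- \frac{4}{3} - \frac{5}{3} + \frac{5}{3}\right) + 1\right) 43 = 6552 + \left(\left(-7\right) \left(- \frac{4}{3}\right) + 1\right) 43 = 6552 + \left(\frac{28}{3} + 1\right) 43 = 6552 + \frac{31}{3} \cdot 43 = 6552 + \frac{1333}{3} = \frac{20989}{3}$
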